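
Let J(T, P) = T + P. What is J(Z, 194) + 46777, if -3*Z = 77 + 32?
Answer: 140804/3 ≈ 46935.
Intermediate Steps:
Z = -109/3 (Z = -(77 + 32)/3 = -⅓*109 = -109/3 ≈ -36.333)
J(T, P) = P + T
J(Z, 194) + 46777 = (194 - 109/3) + 46777 = 473/3 + 46777 = 140804/3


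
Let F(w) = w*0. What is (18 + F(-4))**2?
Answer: 324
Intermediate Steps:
F(w) = 0
(18 + F(-4))**2 = (18 + 0)**2 = 18**2 = 324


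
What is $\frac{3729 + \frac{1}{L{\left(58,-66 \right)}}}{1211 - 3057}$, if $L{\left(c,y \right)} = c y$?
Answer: $- \frac{1098047}{543576} \approx -2.02$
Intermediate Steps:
$\frac{3729 + \frac{1}{L{\left(58,-66 \right)}}}{1211 - 3057} = \frac{3729 + \frac{1}{58 \left(-66\right)}}{1211 - 3057} = \frac{3729 + \frac{1}{-3828}}{-1846} = \left(3729 - \frac{1}{3828}\right) \left(- \frac{1}{1846}\right) = \frac{14274611}{3828} \left(- \frac{1}{1846}\right) = - \frac{1098047}{543576}$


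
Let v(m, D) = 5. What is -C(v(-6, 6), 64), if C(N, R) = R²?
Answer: -4096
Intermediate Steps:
-C(v(-6, 6), 64) = -1*64² = -1*4096 = -4096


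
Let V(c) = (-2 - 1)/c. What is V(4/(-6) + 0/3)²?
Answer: 81/4 ≈ 20.250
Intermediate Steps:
V(c) = -3/c
V(4/(-6) + 0/3)² = (-3/(4/(-6) + 0/3))² = (-3/(4*(-⅙) + 0*(⅓)))² = (-3/(-⅔ + 0))² = (-3/(-⅔))² = (-3*(-3/2))² = (9/2)² = 81/4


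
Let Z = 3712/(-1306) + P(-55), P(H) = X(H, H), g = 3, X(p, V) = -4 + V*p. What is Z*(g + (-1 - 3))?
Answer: -1970857/653 ≈ -3018.2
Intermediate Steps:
P(H) = -4 + H² (P(H) = -4 + H*H = -4 + H²)
Z = 1970857/653 (Z = 3712/(-1306) + (-4 + (-55)²) = 3712*(-1/1306) + (-4 + 3025) = -1856/653 + 3021 = 1970857/653 ≈ 3018.2)
Z*(g + (-1 - 3)) = 1970857*(3 + (-1 - 3))/653 = 1970857*(3 - 4)/653 = (1970857/653)*(-1) = -1970857/653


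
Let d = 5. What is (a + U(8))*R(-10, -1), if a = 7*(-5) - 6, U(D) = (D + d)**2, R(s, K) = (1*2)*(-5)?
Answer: -1280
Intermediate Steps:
R(s, K) = -10 (R(s, K) = 2*(-5) = -10)
U(D) = (5 + D)**2 (U(D) = (D + 5)**2 = (5 + D)**2)
a = -41 (a = -35 - 6 = -41)
(a + U(8))*R(-10, -1) = (-41 + (5 + 8)**2)*(-10) = (-41 + 13**2)*(-10) = (-41 + 169)*(-10) = 128*(-10) = -1280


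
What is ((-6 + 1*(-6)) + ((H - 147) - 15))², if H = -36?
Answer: 44100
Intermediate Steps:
((-6 + 1*(-6)) + ((H - 147) - 15))² = ((-6 + 1*(-6)) + ((-36 - 147) - 15))² = ((-6 - 6) + (-183 - 15))² = (-12 - 198)² = (-210)² = 44100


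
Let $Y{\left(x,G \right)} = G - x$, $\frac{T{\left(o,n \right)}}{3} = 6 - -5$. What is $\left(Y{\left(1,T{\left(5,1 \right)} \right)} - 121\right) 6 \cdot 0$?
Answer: $0$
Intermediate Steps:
$T{\left(o,n \right)} = 33$ ($T{\left(o,n \right)} = 3 \left(6 - -5\right) = 3 \left(6 + 5\right) = 3 \cdot 11 = 33$)
$\left(Y{\left(1,T{\left(5,1 \right)} \right)} - 121\right) 6 \cdot 0 = \left(\left(33 - 1\right) - 121\right) 6 \cdot 0 = \left(\left(33 - 1\right) - 121\right) 0 = \left(32 - 121\right) 0 = \left(-89\right) 0 = 0$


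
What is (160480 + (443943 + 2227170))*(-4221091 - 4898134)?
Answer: -25821933675425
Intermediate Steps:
(160480 + (443943 + 2227170))*(-4221091 - 4898134) = (160480 + 2671113)*(-9119225) = 2831593*(-9119225) = -25821933675425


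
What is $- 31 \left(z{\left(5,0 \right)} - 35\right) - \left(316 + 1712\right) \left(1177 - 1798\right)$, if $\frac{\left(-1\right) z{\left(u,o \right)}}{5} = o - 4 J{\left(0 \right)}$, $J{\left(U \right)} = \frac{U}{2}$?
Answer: $1260473$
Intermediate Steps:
$J{\left(U \right)} = \frac{U}{2}$ ($J{\left(U \right)} = U \frac{1}{2} = \frac{U}{2}$)
$z{\left(u,o \right)} = - 5 o$ ($z{\left(u,o \right)} = - 5 \left(o - 4 \cdot \frac{1}{2} \cdot 0\right) = - 5 \left(o - 0\right) = - 5 \left(o + 0\right) = - 5 o$)
$- 31 \left(z{\left(5,0 \right)} - 35\right) - \left(316 + 1712\right) \left(1177 - 1798\right) = - 31 \left(\left(-5\right) 0 - 35\right) - \left(316 + 1712\right) \left(1177 - 1798\right) = - 31 \left(0 - 35\right) - 2028 \left(-621\right) = \left(-31\right) \left(-35\right) - -1259388 = 1085 + 1259388 = 1260473$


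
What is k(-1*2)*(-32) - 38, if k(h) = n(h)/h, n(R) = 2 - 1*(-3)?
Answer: 42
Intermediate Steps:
n(R) = 5 (n(R) = 2 + 3 = 5)
k(h) = 5/h
k(-1*2)*(-32) - 38 = (5/((-1*2)))*(-32) - 38 = (5/(-2))*(-32) - 38 = (5*(-½))*(-32) - 38 = -5/2*(-32) - 38 = 80 - 38 = 42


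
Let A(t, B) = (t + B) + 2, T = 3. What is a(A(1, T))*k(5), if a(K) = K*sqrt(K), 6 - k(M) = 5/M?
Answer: 30*sqrt(6) ≈ 73.485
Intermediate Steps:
k(M) = 6 - 5/M
A(t, B) = 2 + B + t (A(t, B) = (B + t) + 2 = 2 + B + t)
a(K) = K**(3/2)
a(A(1, T))*k(5) = (2 + 3 + 1)**(3/2)*(6 - 5/5) = 6**(3/2)*(6 - 5*1/5) = (6*sqrt(6))*(6 - 1) = (6*sqrt(6))*5 = 30*sqrt(6)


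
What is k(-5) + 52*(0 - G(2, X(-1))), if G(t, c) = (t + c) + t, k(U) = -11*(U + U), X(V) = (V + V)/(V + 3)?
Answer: -46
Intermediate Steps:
X(V) = 2*V/(3 + V) (X(V) = (2*V)/(3 + V) = 2*V/(3 + V))
k(U) = -22*U
G(t, c) = c + 2*t (G(t, c) = (c + t) + t = c + 2*t)
k(-5) + 52*(0 - G(2, X(-1))) = -22*(-5) + 52*(0 - (2*(-1)/(3 - 1) + 2*2)) = 110 + 52*(0 - (2*(-1)/2 + 4)) = 110 + 52*(0 - (2*(-1)*(½) + 4)) = 110 + 52*(0 - (-1 + 4)) = 110 + 52*(0 - 1*3) = 110 + 52*(0 - 3) = 110 + 52*(-3) = 110 - 156 = -46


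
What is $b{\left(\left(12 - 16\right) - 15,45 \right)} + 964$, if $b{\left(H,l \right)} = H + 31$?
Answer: $976$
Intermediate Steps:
$b{\left(H,l \right)} = 31 + H$
$b{\left(\left(12 - 16\right) - 15,45 \right)} + 964 = \left(31 + \left(\left(12 - 16\right) - 15\right)\right) + 964 = \left(31 - 19\right) + 964 = 12 + 964 = 976$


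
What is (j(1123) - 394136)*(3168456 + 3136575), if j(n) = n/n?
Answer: -2485033393185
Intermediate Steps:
j(n) = 1
(j(1123) - 394136)*(3168456 + 3136575) = (1 - 394136)*(3168456 + 3136575) = -394135*6305031 = -2485033393185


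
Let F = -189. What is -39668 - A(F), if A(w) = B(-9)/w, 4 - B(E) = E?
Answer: -7497239/189 ≈ -39668.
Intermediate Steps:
B(E) = 4 - E
A(w) = 13/w (A(w) = (4 - 1*(-9))/w = (4 + 9)/w = 13/w)
-39668 - A(F) = -39668 - 13/(-189) = -39668 - 13*(-1)/189 = -39668 - 1*(-13/189) = -39668 + 13/189 = -7497239/189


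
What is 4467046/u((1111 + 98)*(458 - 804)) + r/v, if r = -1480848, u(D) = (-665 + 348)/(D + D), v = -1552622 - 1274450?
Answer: 660343194932161797/56011364 ≈ 1.1789e+10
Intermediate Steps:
v = -2827072
u(D) = -317/(2*D) (u(D) = -317*1/(2*D) = -317/(2*D))
4467046/u((1111 + 98)*(458 - 804)) + r/v = 4467046/((-317*1/((458 - 804)*(1111 + 98))/2)) - 1480848/(-2827072) = 4467046/((-317/(2*(1209*(-346))))) - 1480848*(-1/2827072) = 4467046/((-317/2/(-418314))) + 92553/176692 = 4467046/((-317/2*(-1/418314))) + 92553/176692 = 4467046/(317/836628) + 92553/176692 = 4467046*(836628/317) + 92553/176692 = 3737255760888/317 + 92553/176692 = 660343194932161797/56011364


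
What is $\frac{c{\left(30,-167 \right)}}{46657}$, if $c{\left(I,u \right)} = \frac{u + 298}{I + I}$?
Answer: $\frac{131}{2799420} \approx 4.6795 \cdot 10^{-5}$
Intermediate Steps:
$c{\left(I,u \right)} = \frac{298 + u}{2 I}$
$\frac{c{\left(30,-167 \right)}}{46657} = \frac{\frac{1}{2} \cdot \frac{1}{30} \left(298 - 167\right)}{46657} = \frac{1}{2} \cdot \frac{1}{30} \cdot 131 \cdot \frac{1}{46657} = \frac{131}{60} \cdot \frac{1}{46657} = \frac{131}{2799420}$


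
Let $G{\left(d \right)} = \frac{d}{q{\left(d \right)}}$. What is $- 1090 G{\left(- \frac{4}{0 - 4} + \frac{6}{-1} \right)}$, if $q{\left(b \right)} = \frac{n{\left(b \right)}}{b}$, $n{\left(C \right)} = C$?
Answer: $5450$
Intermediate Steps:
$q{\left(b \right)} = 1$ ($q{\left(b \right)} = \frac{b}{b} = 1$)
$G{\left(d \right)} = d$ ($G{\left(d \right)} = \frac{d}{1} = d 1 = d$)
$- 1090 G{\left(- \frac{4}{0 - 4} + \frac{6}{-1} \right)} = - 1090 \left(- \frac{4}{0 - 4} + \frac{6}{-1}\right) = - 1090 \left(- \frac{4}{0 - 4} + 6 \left(-1\right)\right) = - 1090 \left(- \frac{4}{-4} - 6\right) = - 1090 \left(\left(-4\right) \left(- \frac{1}{4}\right) - 6\right) = - 1090 \left(1 - 6\right) = \left(-1090\right) \left(-5\right) = 5450$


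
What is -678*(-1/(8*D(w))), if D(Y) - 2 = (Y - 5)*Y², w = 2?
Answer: -339/40 ≈ -8.4750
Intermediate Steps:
D(Y) = 2 + Y²*(-5 + Y) (D(Y) = 2 + (Y - 5)*Y² = 2 + (-5 + Y)*Y² = 2 + Y²*(-5 + Y))
-678*(-1/(8*D(w))) = -678*(-1/(8*(2 + 2³ - 5*2²))) = -678*(-1/(8*(2 + 8 - 5*4))) = -678*(-1/(8*(2 + 8 - 20))) = -678/((-8*(-10))) = -678/80 = -678*1/80 = -339/40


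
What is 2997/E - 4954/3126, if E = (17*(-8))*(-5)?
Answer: 2999951/1062840 ≈ 2.8226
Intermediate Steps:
E = 680 (E = -136*(-5) = 680)
2997/E - 4954/3126 = 2997/680 - 4954/3126 = 2997*(1/680) - 4954*1/3126 = 2997/680 - 2477/1563 = 2999951/1062840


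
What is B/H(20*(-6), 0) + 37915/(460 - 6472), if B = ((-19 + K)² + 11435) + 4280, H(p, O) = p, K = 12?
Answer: -4138457/30060 ≈ -137.67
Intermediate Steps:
B = 15764 (B = ((-19 + 12)² + 11435) + 4280 = ((-7)² + 11435) + 4280 = (49 + 11435) + 4280 = 11484 + 4280 = 15764)
B/H(20*(-6), 0) + 37915/(460 - 6472) = 15764/((20*(-6))) + 37915/(460 - 6472) = 15764/(-120) + 37915/(-6012) = 15764*(-1/120) + 37915*(-1/6012) = -3941/30 - 37915/6012 = -4138457/30060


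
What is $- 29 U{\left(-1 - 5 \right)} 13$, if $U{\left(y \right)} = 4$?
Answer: $-1508$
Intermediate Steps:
$- 29 U{\left(-1 - 5 \right)} 13 = \left(-29\right) 4 \cdot 13 = \left(-116\right) 13 = -1508$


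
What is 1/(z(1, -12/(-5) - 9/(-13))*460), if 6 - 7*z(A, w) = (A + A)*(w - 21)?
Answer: 91/250056 ≈ 0.00036392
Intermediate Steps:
z(A, w) = 6/7 - 2*A*(-21 + w)/7 (z(A, w) = 6/7 - (A + A)*(w - 21)/7 = 6/7 - 2*A*(-21 + w)/7)
1/(z(1, -12/(-5) - 9/(-13))*460) = 1/((6/7 + 6*1 - 2/7*1*(-12/(-5) - 9/(-13)))*460) = 1/((6/7 + 6 - 2/7*1*(-12*(-1/5) - 9*(-1/13)))*460) = 1/((6/7 + 6 - 2/7*1*(12/5 + 9/13))*460) = 1/((6/7 + 6 - 2/7*1*201/65)*460) = 1/((6/7 + 6 - 402/455)*460) = 1/((2718/455)*460) = 1/(250056/91) = 91/250056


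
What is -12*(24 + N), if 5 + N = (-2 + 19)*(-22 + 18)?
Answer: 588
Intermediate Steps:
N = -73 (N = -5 + (-2 + 19)*(-22 + 18) = -5 + 17*(-4) = -5 - 68 = -73)
-12*(24 + N) = -12*(24 - 73) = -12*(-49) = 588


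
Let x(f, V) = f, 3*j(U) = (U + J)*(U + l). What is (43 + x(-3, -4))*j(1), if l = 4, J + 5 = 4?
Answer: 0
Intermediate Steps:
J = -1 (J = -5 + 4 = -1)
j(U) = (-1 + U)*(4 + U)/3 (j(U) = ((U - 1)*(U + 4))/3 = ((-1 + U)*(4 + U))/3 = (-1 + U)*(4 + U)/3)
(43 + x(-3, -4))*j(1) = (43 - 3)*(-4/3 + 1 + (1/3)*1**2) = 40*(-4/3 + 1 + (1/3)*1) = 40*(-4/3 + 1 + 1/3) = 40*0 = 0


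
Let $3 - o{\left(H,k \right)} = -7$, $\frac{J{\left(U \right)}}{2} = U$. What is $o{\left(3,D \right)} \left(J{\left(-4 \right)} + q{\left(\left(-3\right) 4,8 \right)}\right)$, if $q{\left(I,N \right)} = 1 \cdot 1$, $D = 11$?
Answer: $-70$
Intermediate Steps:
$J{\left(U \right)} = 2 U$
$o{\left(H,k \right)} = 10$ ($o{\left(H,k \right)} = 3 - -7 = 3 + 7 = 10$)
$q{\left(I,N \right)} = 1$
$o{\left(3,D \right)} \left(J{\left(-4 \right)} + q{\left(\left(-3\right) 4,8 \right)}\right) = 10 \left(2 \left(-4\right) + 1\right) = 10 \left(-8 + 1\right) = 10 \left(-7\right) = -70$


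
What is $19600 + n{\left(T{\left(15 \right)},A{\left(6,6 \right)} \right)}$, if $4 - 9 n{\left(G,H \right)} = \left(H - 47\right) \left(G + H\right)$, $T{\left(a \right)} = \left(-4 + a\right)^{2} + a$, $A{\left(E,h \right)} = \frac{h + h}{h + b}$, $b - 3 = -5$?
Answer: $20280$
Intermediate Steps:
$b = -2$ ($b = 3 - 5 = -2$)
$A{\left(E,h \right)} = \frac{2 h}{-2 + h}$ ($A{\left(E,h \right)} = \frac{h + h}{h - 2} = \frac{2 h}{-2 + h}$)
$T{\left(a \right)} = a + \left(-4 + a\right)^{2}$
$n{\left(G,H \right)} = \frac{4}{9} - \frac{\left(-47 + H\right) \left(G + H\right)}{9}$ ($n{\left(G,H \right)} = \frac{4}{9} - \frac{\left(H - 47\right) \left(G + H\right)}{9} = \frac{4}{9} - \frac{\left(-47 + H\right) \left(G + H\right)}{9}$)
$19600 + n{\left(T{\left(15 \right)},A{\left(6,6 \right)} \right)} = 19600 + \left(\frac{4}{9} - \frac{\left(2 \cdot 6 \frac{1}{-2 + 6}\right)^{2}}{9} + \frac{47 \left(15 + \left(-4 + 15\right)^{2}\right)}{9} + \frac{47 \cdot 2 \cdot 6 \frac{1}{-2 + 6}}{9} - \frac{\left(15 + \left(-4 + 15\right)^{2}\right) 2 \cdot 6 \frac{1}{-2 + 6}}{9}\right) = 19600 + \left(\frac{4}{9} - \frac{\left(2 \cdot 6 \cdot \frac{1}{4}\right)^{2}}{9} + \frac{47 \left(15 + 11^{2}\right)}{9} + \frac{47 \cdot 2 \cdot 6 \cdot \frac{1}{4}}{9} - \frac{\left(15 + 11^{2}\right) 2 \cdot 6 \cdot \frac{1}{4}}{9}\right) = 19600 + \left(\frac{4}{9} - \frac{\left(2 \cdot 6 \cdot \frac{1}{4}\right)^{2}}{9} + \frac{47 \left(15 + 121\right)}{9} + \frac{47 \cdot 2 \cdot 6 \cdot \frac{1}{4}}{9} - \frac{\left(15 + 121\right) 2 \cdot 6 \cdot \frac{1}{4}}{9}\right) = 19600 + \left(\frac{4}{9} - \frac{3^{2}}{9} + \frac{47}{9} \cdot 136 + \frac{47}{9} \cdot 3 - \frac{136}{9} \cdot 3\right) = 19600 + \left(\frac{4}{9} - 1 + \frac{6392}{9} + \frac{47}{3} - \frac{136}{3}\right) = 19600 + 680 = 20280$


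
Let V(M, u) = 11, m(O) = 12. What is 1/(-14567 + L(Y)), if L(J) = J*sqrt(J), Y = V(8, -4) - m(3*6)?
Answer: -14567/212197490 + I/212197490 ≈ -6.8648e-5 + 4.7126e-9*I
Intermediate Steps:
Y = -1 (Y = 11 - 1*12 = 11 - 12 = -1)
L(J) = J**(3/2)
1/(-14567 + L(Y)) = 1/(-14567 + (-1)**(3/2)) = 1/(-14567 - I) = (-14567 + I)/212197490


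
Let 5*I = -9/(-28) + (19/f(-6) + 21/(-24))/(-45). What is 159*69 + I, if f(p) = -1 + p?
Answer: 46078537/4200 ≈ 10971.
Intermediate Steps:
I = 337/4200 (I = (-9/(-28) + (19/(-1 - 6) + 21/(-24))/(-45))/5 = (-9*(-1/28) + (19/(-7) + 21*(-1/24))*(-1/45))/5 = (9/28 + (19*(-⅐) - 7/8)*(-1/45))/5 = (9/28 + (-19/7 - 7/8)*(-1/45))/5 = (9/28 - 201/56*(-1/45))/5 = (9/28 + 67/840)/5 = (⅕)*(337/840) = 337/4200 ≈ 0.080238)
159*69 + I = 159*69 + 337/4200 = 10971 + 337/4200 = 46078537/4200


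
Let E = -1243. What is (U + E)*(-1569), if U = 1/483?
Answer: 313992464/161 ≈ 1.9503e+6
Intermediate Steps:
U = 1/483 ≈ 0.0020704
(U + E)*(-1569) = (1/483 - 1243)*(-1569) = -600368/483*(-1569) = 313992464/161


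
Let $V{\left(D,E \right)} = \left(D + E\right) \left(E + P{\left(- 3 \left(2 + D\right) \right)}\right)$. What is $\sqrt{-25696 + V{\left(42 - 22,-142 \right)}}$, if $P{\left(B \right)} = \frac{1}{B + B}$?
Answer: $\frac{i \sqrt{36464406}}{66} \approx 91.494 i$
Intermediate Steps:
$P{\left(B \right)} = \frac{1}{2 B}$
$V{\left(D,E \right)} = \left(D + E\right) \left(E + \frac{1}{2 \left(-6 - 3 D\right)}\right)$ ($V{\left(D,E \right)} = \left(D + E\right) \left(E + \frac{1}{2 \left(- 3 \left(2 + D\right)\right)}\right) = \left(D + E\right) \left(E + \frac{1}{2 \left(-6 - 3 D\right)}\right)$)
$\sqrt{-25696 + V{\left(42 - 22,-142 \right)}} = \sqrt{-25696 + \frac{- (42 - 22) - -142 + 6 \left(-142\right) \left(2 + \left(42 - 22\right)\right) \left(\left(42 - 22\right) - 142\right)}{6 \left(2 + \left(42 - 22\right)\right)}} = \sqrt{-25696 + \frac{- (42 - 22) + 142 + 6 \left(-142\right) \left(2 + \left(42 - 22\right)\right) \left(\left(42 - 22\right) - 142\right)}{6 \left(2 + \left(42 - 22\right)\right)}} = \sqrt{-25696 + \frac{\left(-1\right) 20 + 142 + 6 \left(-142\right) \left(2 + 20\right) \left(20 - 142\right)}{6 \left(2 + 20\right)}} = \sqrt{-25696 + \frac{-20 + 142 + 6 \left(-142\right) 22 \left(-122\right)}{6 \cdot 22}} = \sqrt{-25696 + \frac{1}{6} \cdot \frac{1}{22} \left(-20 + 142 + 2286768\right)} = \sqrt{-25696 + \frac{1}{6} \cdot \frac{1}{22} \cdot 2286890} = \sqrt{-25696 + \frac{1143445}{66}} = \sqrt{- \frac{552491}{66}} = \frac{i \sqrt{36464406}}{66}$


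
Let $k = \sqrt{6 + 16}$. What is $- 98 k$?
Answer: $- 98 \sqrt{22} \approx -459.66$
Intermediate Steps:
$k = \sqrt{22} \approx 4.6904$
$- 98 k = - 98 \sqrt{22}$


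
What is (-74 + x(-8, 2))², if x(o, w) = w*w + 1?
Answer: 4761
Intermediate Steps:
x(o, w) = 1 + w² (x(o, w) = w² + 1 = 1 + w²)
(-74 + x(-8, 2))² = (-74 + (1 + 2²))² = (-74 + (1 + 4))² = (-74 + 5)² = (-69)² = 4761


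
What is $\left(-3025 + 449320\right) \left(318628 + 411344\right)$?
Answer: $325782853740$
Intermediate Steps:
$\left(-3025 + 449320\right) \left(318628 + 411344\right) = 446295 \cdot 729972 = 325782853740$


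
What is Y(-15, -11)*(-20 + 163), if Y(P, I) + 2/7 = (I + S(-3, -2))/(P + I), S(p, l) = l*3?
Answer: 737/14 ≈ 52.643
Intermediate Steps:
S(p, l) = 3*l
Y(P, I) = -2/7 + (-6 + I)/(I + P) (Y(P, I) = -2/7 + (I + 3*(-2))/(P + I) = -2/7 + (I - 6)/(I + P) = -2/7 + (-6 + I)/(I + P))
Y(-15, -11)*(-20 + 163) = ((-42 - 2*(-15) + 5*(-11))/(7*(-11 - 15)))*(-20 + 163) = ((⅐)*(-42 + 30 - 55)/(-26))*143 = ((⅐)*(-1/26)*(-67))*143 = (67/182)*143 = 737/14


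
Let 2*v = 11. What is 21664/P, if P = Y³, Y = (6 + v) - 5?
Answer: 173312/2197 ≈ 78.886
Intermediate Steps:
v = 11/2 (v = (½)*11 = 11/2 ≈ 5.5000)
Y = 13/2 (Y = (6 + 11/2) - 5 = 23/2 - 5 = 13/2 ≈ 6.5000)
P = 2197/8 (P = (13/2)³ = 2197/8 ≈ 274.63)
21664/P = 21664/(2197/8) = 21664*(8/2197) = 173312/2197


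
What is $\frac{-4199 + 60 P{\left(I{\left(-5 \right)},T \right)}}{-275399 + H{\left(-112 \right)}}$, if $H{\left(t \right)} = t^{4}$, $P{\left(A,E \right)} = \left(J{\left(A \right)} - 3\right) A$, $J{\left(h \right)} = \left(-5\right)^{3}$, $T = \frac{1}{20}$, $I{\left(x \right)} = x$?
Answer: $\frac{34201}{157076537} \approx 0.00021773$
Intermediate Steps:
$T = \frac{1}{20} \approx 0.05$
$J{\left(h \right)} = -125$
$P{\left(A,E \right)} = - 128 A$ ($P{\left(A,E \right)} = \left(-125 - 3\right) A = - 128 A$)
$\frac{-4199 + 60 P{\left(I{\left(-5 \right)},T \right)}}{-275399 + H{\left(-112 \right)}} = \frac{-4199 + 60 \left(\left(-128\right) \left(-5\right)\right)}{-275399 + \left(-112\right)^{4}} = \frac{-4199 + 60 \cdot 640}{-275399 + 157351936} = \frac{-4199 + 38400}{157076537} = 34201 \cdot \frac{1}{157076537} = \frac{34201}{157076537}$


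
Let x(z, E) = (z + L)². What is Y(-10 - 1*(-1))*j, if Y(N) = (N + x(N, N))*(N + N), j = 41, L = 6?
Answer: 0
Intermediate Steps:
x(z, E) = (6 + z)² (x(z, E) = (z + 6)² = (6 + z)²)
Y(N) = 2*N*(N + (6 + N)²) (Y(N) = (N + (6 + N)²)*(N + N) = (N + (6 + N)²)*(2*N) = 2*N*(N + (6 + N)²))
Y(-10 - 1*(-1))*j = (2*(-10 - 1*(-1))*((-10 - 1*(-1)) + (6 + (-10 - 1*(-1)))²))*41 = (2*(-10 + 1)*((-10 + 1) + (6 + (-10 + 1))²))*41 = (2*(-9)*(-9 + (6 - 9)²))*41 = (2*(-9)*(-9 + (-3)²))*41 = (2*(-9)*(-9 + 9))*41 = (2*(-9)*0)*41 = 0*41 = 0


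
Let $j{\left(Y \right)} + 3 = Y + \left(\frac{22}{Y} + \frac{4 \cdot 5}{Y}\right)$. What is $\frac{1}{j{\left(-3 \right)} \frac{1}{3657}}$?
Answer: $- \frac{3657}{20} \approx -182.85$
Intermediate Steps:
$j{\left(Y \right)} = -3 + Y + \frac{42}{Y}$ ($j{\left(Y \right)} = -3 + \left(Y + \left(\frac{22}{Y} + \frac{4 \cdot 5}{Y}\right)\right) = -3 + \left(Y + \left(\frac{22}{Y} + \frac{20}{Y}\right)\right) = -3 + \left(Y + \frac{42}{Y}\right) = -3 + Y + \frac{42}{Y}$)
$\frac{1}{j{\left(-3 \right)} \frac{1}{3657}} = \frac{1}{\left(-3 - 3 + \frac{42}{-3}\right) \frac{1}{3657}} = \frac{1}{\left(-3 - 3 + 42 \left(- \frac{1}{3}\right)\right) \frac{1}{3657}} = \frac{1}{\left(-3 - 3 - 14\right) \frac{1}{3657}} = \frac{1}{\left(-20\right) \frac{1}{3657}} = \frac{1}{- \frac{20}{3657}} = - \frac{3657}{20}$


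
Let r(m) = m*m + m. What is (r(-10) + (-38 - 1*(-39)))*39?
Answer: 3549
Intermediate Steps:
r(m) = m + m**2 (r(m) = m**2 + m = m + m**2)
(r(-10) + (-38 - 1*(-39)))*39 = (-10*(1 - 10) + (-38 - 1*(-39)))*39 = (-10*(-9) + (-38 + 39))*39 = (90 + 1)*39 = 91*39 = 3549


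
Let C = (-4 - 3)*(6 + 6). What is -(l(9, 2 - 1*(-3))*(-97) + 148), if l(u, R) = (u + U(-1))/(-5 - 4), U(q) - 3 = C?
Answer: 628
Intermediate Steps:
C = -84 (C = -7*12 = -84)
U(q) = -81 (U(q) = 3 - 84 = -81)
l(u, R) = 9 - u/9 (l(u, R) = (u - 81)/(-5 - 4) = (-81 + u)/(-9) = (-81 + u)*(-1/9) = 9 - u/9)
-(l(9, 2 - 1*(-3))*(-97) + 148) = -((9 - 1/9*9)*(-97) + 148) = -((9 - 1)*(-97) + 148) = -(8*(-97) + 148) = -(-776 + 148) = -1*(-628) = 628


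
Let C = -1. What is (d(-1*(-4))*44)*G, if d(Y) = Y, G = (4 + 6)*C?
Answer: -1760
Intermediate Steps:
G = -10 (G = (4 + 6)*(-1) = 10*(-1) = -10)
(d(-1*(-4))*44)*G = (-1*(-4)*44)*(-10) = (4*44)*(-10) = 176*(-10) = -1760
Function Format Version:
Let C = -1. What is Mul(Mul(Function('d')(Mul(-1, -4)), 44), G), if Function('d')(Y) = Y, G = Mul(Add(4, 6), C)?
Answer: -1760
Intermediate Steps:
G = -10 (G = Mul(Add(4, 6), -1) = Mul(10, -1) = -10)
Mul(Mul(Function('d')(Mul(-1, -4)), 44), G) = Mul(Mul(Mul(-1, -4), 44), -10) = Mul(Mul(4, 44), -10) = Mul(176, -10) = -1760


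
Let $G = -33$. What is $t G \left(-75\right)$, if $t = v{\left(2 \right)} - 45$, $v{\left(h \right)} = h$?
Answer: $-106425$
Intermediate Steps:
$t = -43$ ($t = 2 - 45 = -43$)
$t G \left(-75\right) = \left(-43\right) \left(-33\right) \left(-75\right) = 1419 \left(-75\right) = -106425$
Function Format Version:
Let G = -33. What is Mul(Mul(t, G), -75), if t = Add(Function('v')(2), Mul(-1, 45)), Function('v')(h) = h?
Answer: -106425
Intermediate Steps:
t = -43 (t = Add(2, Mul(-1, 45)) = Add(2, -45) = -43)
Mul(Mul(t, G), -75) = Mul(Mul(-43, -33), -75) = Mul(1419, -75) = -106425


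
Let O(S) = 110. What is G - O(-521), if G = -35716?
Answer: -35826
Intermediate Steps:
G - O(-521) = -35716 - 1*110 = -35716 - 110 = -35826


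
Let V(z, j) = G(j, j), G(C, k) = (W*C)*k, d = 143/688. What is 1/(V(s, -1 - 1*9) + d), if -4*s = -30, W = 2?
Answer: 688/137743 ≈ 0.0049948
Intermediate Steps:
s = 15/2 (s = -¼*(-30) = 15/2 ≈ 7.5000)
d = 143/688 (d = 143*(1/688) = 143/688 ≈ 0.20785)
G(C, k) = 2*C*k (G(C, k) = (2*C)*k = 2*C*k)
V(z, j) = 2*j² (V(z, j) = 2*j*j = 2*j²)
1/(V(s, -1 - 1*9) + d) = 1/(2*(-1 - 1*9)² + 143/688) = 1/(2*(-1 - 9)² + 143/688) = 1/(2*(-10)² + 143/688) = 1/(2*100 + 143/688) = 1/(200 + 143/688) = 1/(137743/688) = 688/137743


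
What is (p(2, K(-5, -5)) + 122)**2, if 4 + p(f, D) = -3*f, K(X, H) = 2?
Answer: 12544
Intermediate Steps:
p(f, D) = -4 - 3*f
(p(2, K(-5, -5)) + 122)**2 = ((-4 - 3*2) + 122)**2 = ((-4 - 6) + 122)**2 = (-10 + 122)**2 = 112**2 = 12544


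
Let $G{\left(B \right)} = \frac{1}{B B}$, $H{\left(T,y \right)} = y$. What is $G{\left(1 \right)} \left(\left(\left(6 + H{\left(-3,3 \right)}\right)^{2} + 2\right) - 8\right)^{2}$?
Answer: $5625$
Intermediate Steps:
$G{\left(B \right)} = \frac{1}{B^{2}}$
$G{\left(1 \right)} \left(\left(\left(6 + H{\left(-3,3 \right)}\right)^{2} + 2\right) - 8\right)^{2} = 1^{-2} \left(\left(\left(6 + 3\right)^{2} + 2\right) - 8\right)^{2} = 1 \left(\left(9^{2} + 2\right) - 8\right)^{2} = 1 \left(\left(81 + 2\right) - 8\right)^{2} = 1 \left(83 - 8\right)^{2} = 1 \cdot 75^{2} = 1 \cdot 5625 = 5625$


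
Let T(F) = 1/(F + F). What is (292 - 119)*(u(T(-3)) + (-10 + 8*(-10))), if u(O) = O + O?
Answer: -46883/3 ≈ -15628.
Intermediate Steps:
T(F) = 1/(2*F)
u(O) = 2*O
(292 - 119)*(u(T(-3)) + (-10 + 8*(-10))) = (292 - 119)*(2*((½)/(-3)) + (-10 + 8*(-10))) = 173*(2*((½)*(-⅓)) + (-10 - 80)) = 173*(2*(-⅙) - 90) = 173*(-⅓ - 90) = 173*(-271/3) = -46883/3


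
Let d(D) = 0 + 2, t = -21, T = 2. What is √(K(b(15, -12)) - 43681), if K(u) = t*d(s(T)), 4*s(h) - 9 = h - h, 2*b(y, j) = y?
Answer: I*√43723 ≈ 209.1*I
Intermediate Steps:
b(y, j) = y/2
s(h) = 9/4 (s(h) = 9/4 + (h - h)/4 = 9/4 + (¼)*0 = 9/4 + 0 = 9/4)
d(D) = 2
K(u) = -42 (K(u) = -21*2 = -42)
√(K(b(15, -12)) - 43681) = √(-42 - 43681) = √(-43723) = I*√43723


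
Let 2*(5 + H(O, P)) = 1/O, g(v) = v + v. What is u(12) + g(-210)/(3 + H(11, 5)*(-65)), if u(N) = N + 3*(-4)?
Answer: -9240/7151 ≈ -1.2921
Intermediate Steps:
g(v) = 2*v
H(O, P) = -5 + 1/(2*O)
u(N) = -12 + N (u(N) = N - 12 = -12 + N)
u(12) + g(-210)/(3 + H(11, 5)*(-65)) = (-12 + 12) + (2*(-210))/(3 + (-5 + (½)/11)*(-65)) = 0 - 420/(3 + (-5 + (½)*(1/11))*(-65)) = 0 - 420/(3 + (-5 + 1/22)*(-65)) = 0 - 420/(3 - 109/22*(-65)) = 0 - 420/(3 + 7085/22) = 0 - 420/7151/22 = 0 - 420*22/7151 = 0 - 9240/7151 = -9240/7151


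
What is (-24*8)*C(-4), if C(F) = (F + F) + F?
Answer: 2304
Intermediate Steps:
C(F) = 3*F (C(F) = 2*F + F = 3*F)
(-24*8)*C(-4) = (-24*8)*(3*(-4)) = -192*(-12) = 2304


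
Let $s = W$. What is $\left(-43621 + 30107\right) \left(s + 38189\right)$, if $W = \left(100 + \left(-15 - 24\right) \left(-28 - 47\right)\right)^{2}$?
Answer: $-124177632396$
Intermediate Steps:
$W = 9150625$ ($W = \left(100 - -2925\right)^{2} = \left(100 + 2925\right)^{2} = 3025^{2} = 9150625$)
$s = 9150625$
$\left(-43621 + 30107\right) \left(s + 38189\right) = \left(-43621 + 30107\right) \left(9150625 + 38189\right) = \left(-13514\right) 9188814 = -124177632396$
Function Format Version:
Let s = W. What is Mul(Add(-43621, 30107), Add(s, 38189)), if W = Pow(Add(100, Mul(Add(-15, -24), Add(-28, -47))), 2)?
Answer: -124177632396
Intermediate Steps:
W = 9150625 (W = Pow(Add(100, Mul(-39, -75)), 2) = Pow(Add(100, 2925), 2) = Pow(3025, 2) = 9150625)
s = 9150625
Mul(Add(-43621, 30107), Add(s, 38189)) = Mul(Add(-43621, 30107), Add(9150625, 38189)) = Mul(-13514, 9188814) = -124177632396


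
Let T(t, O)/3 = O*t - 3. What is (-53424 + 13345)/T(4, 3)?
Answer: -40079/27 ≈ -1484.4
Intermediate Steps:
T(t, O) = -9 + 3*O*t (T(t, O) = 3*(O*t - 3) = 3*(-3 + O*t) = -9 + 3*O*t)
(-53424 + 13345)/T(4, 3) = (-53424 + 13345)/(-9 + 3*3*4) = -40079/(-9 + 36) = -40079/27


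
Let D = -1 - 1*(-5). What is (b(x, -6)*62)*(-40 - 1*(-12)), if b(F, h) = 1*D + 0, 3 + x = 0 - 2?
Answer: -6944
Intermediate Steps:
D = 4 (D = -1 + 5 = 4)
x = -5 (x = -3 + (0 - 2) = -3 - 2 = -5)
b(F, h) = 4 (b(F, h) = 1*4 + 0 = 4 + 0 = 4)
(b(x, -6)*62)*(-40 - 1*(-12)) = (4*62)*(-40 - 1*(-12)) = 248*(-40 + 12) = 248*(-28) = -6944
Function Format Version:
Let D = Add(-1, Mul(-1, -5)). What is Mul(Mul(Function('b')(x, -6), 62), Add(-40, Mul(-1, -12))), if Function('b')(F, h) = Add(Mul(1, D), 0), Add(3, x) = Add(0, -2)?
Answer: -6944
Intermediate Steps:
D = 4 (D = Add(-1, 5) = 4)
x = -5 (x = Add(-3, Add(0, -2)) = Add(-3, -2) = -5)
Function('b')(F, h) = 4 (Function('b')(F, h) = Add(Mul(1, 4), 0) = Add(4, 0) = 4)
Mul(Mul(Function('b')(x, -6), 62), Add(-40, Mul(-1, -12))) = Mul(Mul(4, 62), Add(-40, Mul(-1, -12))) = Mul(248, Add(-40, 12)) = Mul(248, -28) = -6944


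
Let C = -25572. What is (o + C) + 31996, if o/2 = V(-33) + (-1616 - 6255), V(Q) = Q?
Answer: -9384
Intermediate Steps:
o = -15808 (o = 2*(-33 + (-1616 - 6255)) = 2*(-33 - 7871) = 2*(-7904) = -15808)
(o + C) + 31996 = (-15808 - 25572) + 31996 = -41380 + 31996 = -9384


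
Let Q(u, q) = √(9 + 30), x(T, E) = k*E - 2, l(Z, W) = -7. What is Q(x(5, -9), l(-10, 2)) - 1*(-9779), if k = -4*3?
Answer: 9779 + √39 ≈ 9785.3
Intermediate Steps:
k = -12
x(T, E) = -2 - 12*E (x(T, E) = -12*E - 2 = -2 - 12*E)
Q(u, q) = √39
Q(x(5, -9), l(-10, 2)) - 1*(-9779) = √39 - 1*(-9779) = √39 + 9779 = 9779 + √39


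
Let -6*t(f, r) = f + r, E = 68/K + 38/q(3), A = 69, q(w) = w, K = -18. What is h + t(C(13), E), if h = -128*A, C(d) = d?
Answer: -477125/54 ≈ -8835.6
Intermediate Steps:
E = 80/9 (E = 68/(-18) + 38/3 = 68*(-1/18) + 38*(⅓) = -34/9 + 38/3 = 80/9 ≈ 8.8889)
t(f, r) = -f/6 - r/6 (t(f, r) = -(f + r)/6 = -f/6 - r/6)
h = -8832 (h = -128*69 = -8832)
h + t(C(13), E) = -8832 + (-⅙*13 - ⅙*80/9) = -8832 + (-13/6 - 40/27) = -8832 - 197/54 = -477125/54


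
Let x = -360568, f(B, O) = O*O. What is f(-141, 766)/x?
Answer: -146689/90142 ≈ -1.6273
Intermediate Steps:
f(B, O) = O²
f(-141, 766)/x = 766²/(-360568) = 586756*(-1/360568) = -146689/90142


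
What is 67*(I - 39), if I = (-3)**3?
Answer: -4422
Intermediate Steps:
I = -27
67*(I - 39) = 67*(-27 - 39) = 67*(-66) = -4422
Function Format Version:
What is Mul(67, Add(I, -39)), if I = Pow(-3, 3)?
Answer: -4422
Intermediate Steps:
I = -27
Mul(67, Add(I, -39)) = Mul(67, Add(-27, -39)) = Mul(67, -66) = -4422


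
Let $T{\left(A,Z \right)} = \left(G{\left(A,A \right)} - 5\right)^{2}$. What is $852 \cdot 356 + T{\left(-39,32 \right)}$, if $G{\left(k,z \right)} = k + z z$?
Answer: $2484841$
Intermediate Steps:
$G{\left(k,z \right)} = k + z^{2}$
$T{\left(A,Z \right)} = \left(-5 + A + A^{2}\right)^{2}$ ($T{\left(A,Z \right)} = \left(\left(A + A^{2}\right) - 5\right)^{2} = \left(-5 + A + A^{2}\right)^{2}$)
$852 \cdot 356 + T{\left(-39,32 \right)} = 852 \cdot 356 + \left(-5 - 39 + \left(-39\right)^{2}\right)^{2} = 303312 + \left(-5 - 39 + 1521\right)^{2} = 303312 + 1477^{2} = 303312 + 2181529 = 2484841$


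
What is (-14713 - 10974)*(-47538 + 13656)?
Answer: 870326934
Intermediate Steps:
(-14713 - 10974)*(-47538 + 13656) = -25687*(-33882) = 870326934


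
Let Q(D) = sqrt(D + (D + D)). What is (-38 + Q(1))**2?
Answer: (38 - sqrt(3))**2 ≈ 1315.4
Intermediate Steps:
Q(D) = sqrt(3)*sqrt(D) (Q(D) = sqrt(D + 2*D) = sqrt(3*D) = sqrt(3)*sqrt(D))
(-38 + Q(1))**2 = (-38 + sqrt(3)*sqrt(1))**2 = (-38 + sqrt(3)*1)**2 = (-38 + sqrt(3))**2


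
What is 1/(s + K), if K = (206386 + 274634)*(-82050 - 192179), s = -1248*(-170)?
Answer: -1/131909421420 ≈ -7.5810e-12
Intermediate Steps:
s = 212160
K = -131909633580 (K = 481020*(-274229) = -131909633580)
1/(s + K) = 1/(212160 - 131909633580) = 1/(-131909421420) = -1/131909421420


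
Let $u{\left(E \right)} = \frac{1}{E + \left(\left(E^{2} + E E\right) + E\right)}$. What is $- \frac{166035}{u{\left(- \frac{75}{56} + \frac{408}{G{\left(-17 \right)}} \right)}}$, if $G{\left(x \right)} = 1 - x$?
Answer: $- \frac{743827557385}{4704} \approx -1.5813 \cdot 10^{8}$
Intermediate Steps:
$u{\left(E \right)} = \frac{1}{2 E + 2 E^{2}}$ ($u{\left(E \right)} = \frac{1}{E + \left(\left(E^{2} + E^{2}\right) + E\right)} = \frac{1}{E + \left(2 E^{2} + E\right)} = \frac{1}{E + \left(E + 2 E^{2}\right)} = \frac{1}{2 E + 2 E^{2}}$)
$- \frac{166035}{u{\left(- \frac{75}{56} + \frac{408}{G{\left(-17 \right)}} \right)}} = - \frac{166035}{\frac{1}{2} \frac{1}{- \frac{75}{56} + \frac{408}{1 - -17}} \frac{1}{1 + \left(- \frac{75}{56} + \frac{408}{1 - -17}\right)}} = - \frac{166035}{\frac{1}{2} \frac{1}{\left(-75\right) \frac{1}{56} + \frac{408}{1 + 17}} \frac{1}{1 + \left(\left(-75\right) \frac{1}{56} + \frac{408}{1 + 17}\right)}} = - \frac{166035}{\frac{1}{2} \frac{1}{- \frac{75}{56} + \frac{408}{18}} \frac{1}{1 - \left(\frac{75}{56} - \frac{408}{18}\right)}} = - \frac{166035}{\frac{1}{2} \frac{1}{- \frac{75}{56} + 408 \cdot \frac{1}{18}} \frac{1}{1 + \left(- \frac{75}{56} + 408 \cdot \frac{1}{18}\right)}} = - \frac{166035}{\frac{1}{2} \frac{1}{- \frac{75}{56} + \frac{68}{3}} \frac{1}{1 + \left(- \frac{75}{56} + \frac{68}{3}\right)}} = - \frac{166035}{\frac{1}{2} \frac{1}{\frac{3583}{168}} \frac{1}{1 + \frac{3583}{168}}} = - \frac{166035}{\frac{1}{2} \cdot \frac{168}{3583} \frac{1}{\frac{3751}{168}}} = - \frac{166035}{\frac{1}{2} \cdot \frac{168}{3583} \cdot \frac{168}{3751}} = - \frac{166035}{\frac{14112}{13439833}} = \left(-166035\right) \frac{13439833}{14112} = - \frac{743827557385}{4704}$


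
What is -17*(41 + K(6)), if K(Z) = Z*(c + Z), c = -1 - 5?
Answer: -697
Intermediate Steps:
c = -6
K(Z) = Z*(-6 + Z)
-17*(41 + K(6)) = -17*(41 + 6*(-6 + 6)) = -17*(41 + 6*0) = -17*(41 + 0) = -17*41 = -697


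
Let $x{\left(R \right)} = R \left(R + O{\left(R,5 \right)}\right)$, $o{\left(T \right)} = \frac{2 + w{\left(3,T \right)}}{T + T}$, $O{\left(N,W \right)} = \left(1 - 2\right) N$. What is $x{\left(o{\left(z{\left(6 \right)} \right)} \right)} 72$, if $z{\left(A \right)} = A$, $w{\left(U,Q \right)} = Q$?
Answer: $0$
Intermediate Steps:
$O{\left(N,W \right)} = - N$
$o{\left(T \right)} = \frac{2 + T}{2 T}$ ($o{\left(T \right)} = \frac{2 + T}{T + T} = \frac{2 + T}{2 T}$)
$x{\left(R \right)} = 0$ ($x{\left(R \right)} = R \left(R - R\right) = R 0 = 0$)
$x{\left(o{\left(z{\left(6 \right)} \right)} \right)} 72 = 0 \cdot 72 = 0$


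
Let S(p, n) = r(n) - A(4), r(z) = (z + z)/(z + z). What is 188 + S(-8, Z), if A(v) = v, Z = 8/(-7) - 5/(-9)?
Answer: 185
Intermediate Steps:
r(z) = 1 (r(z) = (2*z)/((2*z)) = (2*z)*(1/(2*z)) = 1)
Z = -37/63 (Z = 8*(-1/7) - 5*(-1/9) = -8/7 + 5/9 = -37/63 ≈ -0.58730)
S(p, n) = -3 (S(p, n) = 1 - 1*4 = 1 - 4 = -3)
188 + S(-8, Z) = 188 - 3 = 185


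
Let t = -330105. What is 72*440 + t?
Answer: -298425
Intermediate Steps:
72*440 + t = 72*440 - 330105 = 31680 - 330105 = -298425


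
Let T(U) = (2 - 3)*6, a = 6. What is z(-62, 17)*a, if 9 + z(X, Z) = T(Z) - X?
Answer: 282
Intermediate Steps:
T(U) = -6 (T(U) = -1*6 = -6)
z(X, Z) = -15 - X (z(X, Z) = -9 + (-6 - X) = -15 - X)
z(-62, 17)*a = (-15 - 1*(-62))*6 = (-15 + 62)*6 = 47*6 = 282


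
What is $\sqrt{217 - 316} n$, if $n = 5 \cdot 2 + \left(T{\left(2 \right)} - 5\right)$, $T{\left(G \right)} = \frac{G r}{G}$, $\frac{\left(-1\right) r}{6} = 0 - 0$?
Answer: $15 i \sqrt{11} \approx 49.749 i$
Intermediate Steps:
$r = 0$ ($r = - 6 \left(0 - 0\right) = - 6 \left(0 + 0\right) = \left(-6\right) 0 = 0$)
$T{\left(G \right)} = 0$ ($T{\left(G \right)} = \frac{G 0}{G} = \frac{0}{G} = 0$)
$n = 5$ ($n = 5 \cdot 2 + \left(0 - 5\right) = 10 + \left(0 - 5\right) = 10 - 5 = 5$)
$\sqrt{217 - 316} n = \sqrt{217 - 316} \cdot 5 = \sqrt{-99} \cdot 5 = 3 i \sqrt{11} \cdot 5 = 15 i \sqrt{11}$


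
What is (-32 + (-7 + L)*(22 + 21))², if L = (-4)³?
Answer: 9517225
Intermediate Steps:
L = -64
(-32 + (-7 + L)*(22 + 21))² = (-32 + (-7 - 64)*(22 + 21))² = (-32 - 71*43)² = (-32 - 3053)² = (-3085)² = 9517225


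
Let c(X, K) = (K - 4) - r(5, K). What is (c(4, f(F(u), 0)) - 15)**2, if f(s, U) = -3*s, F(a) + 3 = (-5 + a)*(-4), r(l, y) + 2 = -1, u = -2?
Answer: 8281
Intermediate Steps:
r(l, y) = -3 (r(l, y) = -2 - 1 = -3)
F(a) = 17 - 4*a (F(a) = -3 + (-5 + a)*(-4) = -3 + (20 - 4*a) = 17 - 4*a)
c(X, K) = -1 + K (c(X, K) = (K - 4) - 1*(-3) = (-4 + K) + 3 = -1 + K)
(c(4, f(F(u), 0)) - 15)**2 = ((-1 - 3*(17 - 4*(-2))) - 15)**2 = ((-1 - 3*(17 + 8)) - 15)**2 = ((-1 - 3*25) - 15)**2 = ((-1 - 75) - 15)**2 = (-76 - 15)**2 = (-91)**2 = 8281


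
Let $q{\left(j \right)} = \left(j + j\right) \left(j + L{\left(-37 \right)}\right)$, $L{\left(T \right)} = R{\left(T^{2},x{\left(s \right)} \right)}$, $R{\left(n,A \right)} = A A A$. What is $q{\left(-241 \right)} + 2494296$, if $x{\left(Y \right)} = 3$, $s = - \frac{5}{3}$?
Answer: $2597444$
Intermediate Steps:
$s = - \frac{5}{3}$ ($s = \left(-5\right) \frac{1}{3} = - \frac{5}{3} \approx -1.6667$)
$R{\left(n,A \right)} = A^{3}$ ($R{\left(n,A \right)} = A^{2} A = A^{3}$)
$L{\left(T \right)} = 27$ ($L{\left(T \right)} = 3^{3} = 27$)
$q{\left(j \right)} = 2 j \left(27 + j\right)$ ($q{\left(j \right)} = \left(j + j\right) \left(j + 27\right) = 2 j \left(27 + j\right)$)
$q{\left(-241 \right)} + 2494296 = 2 \left(-241\right) \left(27 - 241\right) + 2494296 = 2 \left(-241\right) \left(-214\right) + 2494296 = 103148 + 2494296 = 2597444$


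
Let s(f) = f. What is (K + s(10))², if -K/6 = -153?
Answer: 861184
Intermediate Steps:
K = 918 (K = -6*(-153) = 918)
(K + s(10))² = (918 + 10)² = 928² = 861184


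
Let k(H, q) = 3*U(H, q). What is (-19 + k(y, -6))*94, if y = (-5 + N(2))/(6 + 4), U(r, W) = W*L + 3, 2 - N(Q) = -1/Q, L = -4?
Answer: 5828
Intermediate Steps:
N(Q) = 2 + 1/Q (N(Q) = 2 - (-1)/Q = 2 + 1/Q)
U(r, W) = 3 - 4*W (U(r, W) = W*(-4) + 3 = -4*W + 3 = 3 - 4*W)
y = -¼ (y = (-5 + (2 + 1/2))/(6 + 4) = (-5 + (2 + ½))/10 = (-5 + 5/2)*(⅒) = -5/2*⅒ = -¼ ≈ -0.25000)
k(H, q) = 9 - 12*q (k(H, q) = 3*(3 - 4*q) = 9 - 12*q)
(-19 + k(y, -6))*94 = (-19 + (9 - 12*(-6)))*94 = (-19 + (9 + 72))*94 = (-19 + 81)*94 = 62*94 = 5828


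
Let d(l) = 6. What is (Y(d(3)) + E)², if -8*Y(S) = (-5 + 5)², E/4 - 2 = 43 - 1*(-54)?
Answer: 156816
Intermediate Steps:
E = 396 (E = 8 + 4*(43 - 1*(-54)) = 8 + 4*(43 + 54) = 8 + 4*97 = 8 + 388 = 396)
Y(S) = 0 (Y(S) = -(-5 + 5)²/8 = -⅛*0² = -⅛*0 = 0)
(Y(d(3)) + E)² = (0 + 396)² = 396² = 156816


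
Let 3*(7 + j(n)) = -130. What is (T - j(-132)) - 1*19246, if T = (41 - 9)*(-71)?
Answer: -64403/3 ≈ -21468.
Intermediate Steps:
T = -2272 (T = 32*(-71) = -2272)
j(n) = -151/3 (j(n) = -7 + (⅓)*(-130) = -7 - 130/3 = -151/3)
(T - j(-132)) - 1*19246 = (-2272 - 1*(-151/3)) - 1*19246 = (-2272 + 151/3) - 19246 = -6665/3 - 19246 = -64403/3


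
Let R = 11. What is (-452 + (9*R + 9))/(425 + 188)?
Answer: -344/613 ≈ -0.56117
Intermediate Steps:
(-452 + (9*R + 9))/(425 + 188) = (-452 + (9*11 + 9))/(425 + 188) = (-452 + (99 + 9))/613 = (-452 + 108)*(1/613) = -344*1/613 = -344/613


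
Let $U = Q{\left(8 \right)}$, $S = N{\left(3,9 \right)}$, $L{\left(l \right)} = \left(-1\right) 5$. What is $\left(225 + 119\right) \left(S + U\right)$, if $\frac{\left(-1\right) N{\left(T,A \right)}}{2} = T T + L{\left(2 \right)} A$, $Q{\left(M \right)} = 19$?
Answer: $31304$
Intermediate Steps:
$L{\left(l \right)} = -5$
$N{\left(T,A \right)} = - 2 T^{2} + 10 A$ ($N{\left(T,A \right)} = - 2 \left(T T - 5 A\right) = - 2 \left(T^{2} - 5 A\right) = - 2 T^{2} + 10 A$)
$S = 72$ ($S = - 2 \cdot 3^{2} + 10 \cdot 9 = \left(-2\right) 9 + 90 = -18 + 90 = 72$)
$U = 19$
$\left(225 + 119\right) \left(S + U\right) = \left(225 + 119\right) \left(72 + 19\right) = 344 \cdot 91 = 31304$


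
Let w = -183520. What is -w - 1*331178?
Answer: -147658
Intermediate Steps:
-w - 1*331178 = -1*(-183520) - 1*331178 = 183520 - 331178 = -147658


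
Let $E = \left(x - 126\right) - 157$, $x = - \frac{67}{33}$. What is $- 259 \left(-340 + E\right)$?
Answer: $\frac{5342134}{33} \approx 1.6188 \cdot 10^{5}$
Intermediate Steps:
$x = - \frac{67}{33}$ ($x = \left(-67\right) \frac{1}{33} = - \frac{67}{33} \approx -2.0303$)
$E = - \frac{9406}{33}$ ($E = \left(- \frac{67}{33} - 126\right) - 157 = - \frac{4225}{33} - 157 = - \frac{9406}{33} \approx -285.03$)
$- 259 \left(-340 + E\right) = - 259 \left(-340 - \frac{9406}{33}\right) = \left(-259\right) \left(- \frac{20626}{33}\right) = \frac{5342134}{33}$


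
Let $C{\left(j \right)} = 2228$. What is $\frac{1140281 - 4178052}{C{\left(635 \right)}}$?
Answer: $- \frac{3037771}{2228} \approx -1363.5$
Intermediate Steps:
$\frac{1140281 - 4178052}{C{\left(635 \right)}} = \frac{1140281 - 4178052}{2228} = \left(1140281 - 4178052\right) \frac{1}{2228} = \left(-3037771\right) \frac{1}{2228} = - \frac{3037771}{2228}$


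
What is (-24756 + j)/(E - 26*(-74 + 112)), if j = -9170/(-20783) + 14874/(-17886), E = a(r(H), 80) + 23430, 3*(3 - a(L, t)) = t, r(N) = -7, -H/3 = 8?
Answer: -131465181795/119049272639 ≈ -1.1043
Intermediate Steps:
H = -24 (H = -3*8 = -24)
a(L, t) = 3 - t/3
E = 70219/3 (E = (3 - 1/3*80) + 23430 = (3 - 80/3) + 23430 = -71/3 + 23430 = 70219/3 ≈ 23406.)
j = -3455041/8850589 (j = -9170*(-1/20783) + 14874*(-1/17886) = 1310/2969 - 2479/2981 = -3455041/8850589 ≈ -0.39037)
(-24756 + j)/(E - 26*(-74 + 112)) = (-24756 - 3455041/8850589)/(70219/3 - 26*(-74 + 112)) = -219108636325/(8850589*(70219/3 - 26*38)) = -219108636325/(8850589*(70219/3 - 988)) = -219108636325/(8850589*67255/3) = -219108636325/8850589*3/67255 = -131465181795/119049272639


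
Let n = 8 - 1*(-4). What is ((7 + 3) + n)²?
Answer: 484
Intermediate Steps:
n = 12 (n = 8 + 4 = 12)
((7 + 3) + n)² = ((7 + 3) + 12)² = (10 + 12)² = 22² = 484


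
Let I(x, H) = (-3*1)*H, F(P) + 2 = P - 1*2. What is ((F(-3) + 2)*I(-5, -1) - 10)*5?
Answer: -125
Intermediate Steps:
F(P) = -4 + P (F(P) = -2 + (P - 1*2) = -2 + (P - 2) = -2 + (-2 + P) = -4 + P)
I(x, H) = -3*H
((F(-3) + 2)*I(-5, -1) - 10)*5 = (((-4 - 3) + 2)*(-3*(-1)) - 10)*5 = ((-7 + 2)*3 - 10)*5 = (-5*3 - 10)*5 = (-15 - 10)*5 = -25*5 = -125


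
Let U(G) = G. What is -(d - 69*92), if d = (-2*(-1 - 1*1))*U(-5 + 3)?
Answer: 6356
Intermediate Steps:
d = -8 (d = (-2*(-1 - 1*1))*(-5 + 3) = -2*(-1 - 1)*(-2) = -2*(-2)*(-2) = 4*(-2) = -8)
-(d - 69*92) = -(-8 - 69*92) = -(-8 - 6348) = -1*(-6356) = 6356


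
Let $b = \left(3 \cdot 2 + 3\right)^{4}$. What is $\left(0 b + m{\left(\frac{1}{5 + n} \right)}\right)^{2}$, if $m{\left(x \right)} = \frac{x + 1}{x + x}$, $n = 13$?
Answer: $\frac{361}{4} \approx 90.25$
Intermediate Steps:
$b = 6561$ ($b = \left(6 + 3\right)^{4} = 9^{4} = 6561$)
$m{\left(x \right)} = \frac{1 + x}{2 x}$
$\left(0 b + m{\left(\frac{1}{5 + n} \right)}\right)^{2} = \left(0 \cdot 6561 + \frac{1 + \frac{1}{5 + 13}}{2 \frac{1}{5 + 13}}\right)^{2} = \left(0 + \frac{1 + \frac{1}{18}}{2 \cdot \frac{1}{18}}\right)^{2} = \left(0 + \frac{\frac{1}{\frac{1}{18}} \left(1 + \frac{1}{18}\right)}{2}\right)^{2} = \left(0 + \frac{1}{2} \cdot 18 \cdot \frac{19}{18}\right)^{2} = \left(0 + \frac{19}{2}\right)^{2} = \left(\frac{19}{2}\right)^{2} = \frac{361}{4}$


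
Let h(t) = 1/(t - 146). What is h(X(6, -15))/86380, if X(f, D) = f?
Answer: -1/12093200 ≈ -8.2691e-8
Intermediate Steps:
h(t) = 1/(-146 + t)
h(X(6, -15))/86380 = 1/((-146 + 6)*86380) = (1/86380)/(-140) = -1/140*1/86380 = -1/12093200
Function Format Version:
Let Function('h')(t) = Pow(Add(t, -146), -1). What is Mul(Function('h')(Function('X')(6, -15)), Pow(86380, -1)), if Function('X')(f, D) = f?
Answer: Rational(-1, 12093200) ≈ -8.2691e-8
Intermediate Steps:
Function('h')(t) = Pow(Add(-146, t), -1)
Mul(Function('h')(Function('X')(6, -15)), Pow(86380, -1)) = Mul(Pow(Add(-146, 6), -1), Pow(86380, -1)) = Mul(Pow(-140, -1), Rational(1, 86380)) = Mul(Rational(-1, 140), Rational(1, 86380)) = Rational(-1, 12093200)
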